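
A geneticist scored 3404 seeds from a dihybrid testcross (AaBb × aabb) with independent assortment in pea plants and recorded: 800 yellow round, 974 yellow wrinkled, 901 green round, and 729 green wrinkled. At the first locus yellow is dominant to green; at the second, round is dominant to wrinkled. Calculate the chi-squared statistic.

A dihybrid testcross with independent assortment gives a 1:1:1:1 ratio.
Under the 1:1:1:1 hypothesis (Σ ratio = 4, N = 3404):
  yellow round: 3404 × 1/4 = 851
  yellow wrinkled: 3404 × 1/4 = 851
  green round: 3404 × 1/4 = 851
  green wrinkled: 3404 × 1/4 = 851
χ² = Σ (O − E)² / E
  yellow round: (800 − 851)² / 851 = 3.0564
  yellow wrinkled: (974 − 851)² / 851 = 17.7779
  green round: (901 − 851)² / 851 = 2.9377
  green wrinkled: (729 − 851)² / 851 = 17.4900
χ² = 3.0564 + 17.7779 + 2.9377 + 17.4900 = 41.262

41.262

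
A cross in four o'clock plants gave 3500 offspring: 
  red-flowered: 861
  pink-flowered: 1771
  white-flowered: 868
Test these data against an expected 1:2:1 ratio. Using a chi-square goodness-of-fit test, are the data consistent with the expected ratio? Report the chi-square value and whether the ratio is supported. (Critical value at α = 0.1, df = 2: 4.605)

The 1:2:1 ratio has 4 parts, so with N = 3500 the expected counts are:
  red-flowered: 3500 × 1/4 = 875
  pink-flowered: 3500 × 2/4 = 1750
  white-flowered: 3500 × 1/4 = 875
χ² = Σ (O − E)² / E
  red-flowered: (861 − 875)² / 875 = 0.2240
  pink-flowered: (1771 − 1750)² / 1750 = 0.2520
  white-flowered: (868 − 875)² / 875 = 0.0560
χ² = 0.2240 + 0.2520 + 0.0560 = 0.532
Degrees of freedom = 3 − 1 = 2; critical value at α = 0.1 is 4.605.
Since 0.532 < 4.605, we fail to reject the null hypothesis — the data are consistent with the 1:2:1 ratio.

0.532; consistent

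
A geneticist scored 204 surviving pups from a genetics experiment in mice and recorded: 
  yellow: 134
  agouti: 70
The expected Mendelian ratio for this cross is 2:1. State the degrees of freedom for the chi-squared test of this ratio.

A goodness-of-fit test with 2 phenotype classes has df = 2 − 1 = 1.

1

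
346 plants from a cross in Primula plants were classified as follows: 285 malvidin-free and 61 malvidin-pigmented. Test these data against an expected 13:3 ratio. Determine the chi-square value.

Expected counts for N = 346 under a 13:3 ratio (total parts = 16):
  malvidin-free: 346 × 13/16 = 281.125
  malvidin-pigmented: 346 × 3/16 = 64.875
χ² = Σ (O − E)² / E
  malvidin-free: (285 − 281.125)² / 281.125 = 0.0534
  malvidin-pigmented: (61 − 64.875)² / 64.875 = 0.2315
χ² = 0.0534 + 0.2315 = 0.2849 ≈ 0.285

0.285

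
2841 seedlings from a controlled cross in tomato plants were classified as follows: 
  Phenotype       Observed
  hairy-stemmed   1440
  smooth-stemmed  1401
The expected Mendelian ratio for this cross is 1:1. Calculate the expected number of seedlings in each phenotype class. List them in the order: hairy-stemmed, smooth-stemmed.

The 1:1 ratio has 2 parts, so with N = 2841 the expected counts are:
  hairy-stemmed: 2841 × 1/2 = 1420.5
  smooth-stemmed: 2841 × 1/2 = 1420.5

1420.5, 1420.5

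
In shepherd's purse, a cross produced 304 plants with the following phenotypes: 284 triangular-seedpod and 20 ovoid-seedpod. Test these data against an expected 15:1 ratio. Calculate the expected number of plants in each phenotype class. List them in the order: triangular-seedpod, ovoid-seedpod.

Under the 15:1 hypothesis (Σ ratio = 16, N = 304):
  triangular-seedpod: 304 × 15/16 = 285
  ovoid-seedpod: 304 × 1/16 = 19

285, 19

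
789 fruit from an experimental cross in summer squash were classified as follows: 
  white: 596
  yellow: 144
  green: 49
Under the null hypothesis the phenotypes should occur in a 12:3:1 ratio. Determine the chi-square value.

Total ratio parts = 16. Expected numbers out of 789:
  white: 789 × 12/16 = 591.75
  yellow: 789 × 3/16 = 147.9375
  green: 789 × 1/16 = 49.3125
χ² = Σ (O − E)² / E
  white: (596 − 591.75)² / 591.75 = 0.0305
  yellow: (144 − 147.9375)² / 147.9375 = 0.1048
  green: (49 − 49.3125)² / 49.3125 = 0.0020
χ² = 0.0305 + 0.1048 + 0.0020 = 0.1373 ≈ 0.137

0.137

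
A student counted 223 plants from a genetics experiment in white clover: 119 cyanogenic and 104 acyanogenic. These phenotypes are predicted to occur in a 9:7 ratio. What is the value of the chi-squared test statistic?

Total ratio parts = 16. Expected numbers out of 223:
  cyanogenic: 223 × 9/16 = 125.4375
  acyanogenic: 223 × 7/16 = 97.5625
χ² = Σ (O − E)² / E
  cyanogenic: (119 − 125.4375)² / 125.4375 = 0.3304
  acyanogenic: (104 − 97.5625)² / 97.5625 = 0.4248
χ² = 0.3304 + 0.4248 = 0.7552 ≈ 0.755

0.755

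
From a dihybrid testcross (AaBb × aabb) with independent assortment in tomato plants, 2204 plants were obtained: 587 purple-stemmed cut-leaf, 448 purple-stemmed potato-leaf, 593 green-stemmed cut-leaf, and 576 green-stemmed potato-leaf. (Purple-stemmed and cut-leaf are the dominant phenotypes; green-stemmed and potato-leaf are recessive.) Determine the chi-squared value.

A dihybrid testcross with independent assortment gives a 1:1:1:1 ratio.
Expected counts for N = 2204 under a 1:1:1:1 ratio (total parts = 4):
  purple-stemmed cut-leaf: 2204 × 1/4 = 551
  purple-stemmed potato-leaf: 2204 × 1/4 = 551
  green-stemmed cut-leaf: 2204 × 1/4 = 551
  green-stemmed potato-leaf: 2204 × 1/4 = 551
χ² = Σ (O − E)² / E
  purple-stemmed cut-leaf: (587 − 551)² / 551 = 2.3521
  purple-stemmed potato-leaf: (448 − 551)² / 551 = 19.2541
  green-stemmed cut-leaf: (593 − 551)² / 551 = 3.2015
  green-stemmed potato-leaf: (576 − 551)² / 551 = 1.1343
χ² = 2.3521 + 19.2541 + 3.2015 + 1.1343 = 25.942

25.942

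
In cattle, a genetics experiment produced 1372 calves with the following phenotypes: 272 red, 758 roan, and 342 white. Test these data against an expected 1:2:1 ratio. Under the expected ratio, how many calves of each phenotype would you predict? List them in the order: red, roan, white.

343, 686, 343

The 1:2:1 ratio has 4 parts, so with N = 1372 the expected counts are:
  red: 1372 × 1/4 = 343
  roan: 1372 × 2/4 = 686
  white: 1372 × 1/4 = 343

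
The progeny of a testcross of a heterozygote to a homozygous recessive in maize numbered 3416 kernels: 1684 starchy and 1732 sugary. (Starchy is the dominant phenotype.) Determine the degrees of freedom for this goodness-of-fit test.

1

A testcross of a heterozygote (Aa × aa) gives a 1:1 phenotypic ratio.
A goodness-of-fit test with 2 phenotype classes has df = 2 − 1 = 1.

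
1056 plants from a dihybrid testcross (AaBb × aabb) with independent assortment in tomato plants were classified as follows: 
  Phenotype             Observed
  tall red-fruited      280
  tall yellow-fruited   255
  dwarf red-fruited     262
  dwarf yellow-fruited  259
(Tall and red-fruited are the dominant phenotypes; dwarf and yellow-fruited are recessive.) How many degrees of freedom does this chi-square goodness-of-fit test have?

3

A dihybrid testcross with independent assortment gives a 1:1:1:1 ratio.
A goodness-of-fit test with 4 phenotype classes has df = 4 − 1 = 3.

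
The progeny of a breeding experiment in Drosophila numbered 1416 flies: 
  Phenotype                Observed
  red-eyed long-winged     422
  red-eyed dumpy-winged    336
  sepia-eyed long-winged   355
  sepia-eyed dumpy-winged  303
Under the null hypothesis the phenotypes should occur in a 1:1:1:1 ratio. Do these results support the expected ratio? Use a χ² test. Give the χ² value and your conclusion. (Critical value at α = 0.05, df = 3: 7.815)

The 1:1:1:1 ratio has 4 parts, so with N = 1416 the expected counts are:
  red-eyed long-winged: 1416 × 1/4 = 354
  red-eyed dumpy-winged: 1416 × 1/4 = 354
  sepia-eyed long-winged: 1416 × 1/4 = 354
  sepia-eyed dumpy-winged: 1416 × 1/4 = 354
χ² = Σ (O − E)² / E
  red-eyed long-winged: (422 − 354)² / 354 = 13.0621
  red-eyed dumpy-winged: (336 − 354)² / 354 = 0.9153
  sepia-eyed long-winged: (355 − 354)² / 354 = 0.0028
  sepia-eyed dumpy-winged: (303 − 354)² / 354 = 7.3475
χ² = 13.0621 + 0.9153 + 0.0028 + 7.3475 = 21.3277 ≈ 21.328
Degrees of freedom = 4 − 1 = 3; critical value at α = 0.05 is 7.815.
Since 21.328 > 7.815, we reject the null hypothesis — the data do not fit the 1:1:1:1 ratio.

21.328; not consistent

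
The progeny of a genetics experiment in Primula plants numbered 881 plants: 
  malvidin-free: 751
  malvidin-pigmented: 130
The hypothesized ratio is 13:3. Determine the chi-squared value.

The 13:3 ratio has 16 parts, so with N = 881 the expected counts are:
  malvidin-free: 881 × 13/16 = 715.8125
  malvidin-pigmented: 881 × 3/16 = 165.1875
χ² = Σ (O − E)² / E
  malvidin-free: (751 − 715.8125)² / 715.8125 = 1.7297
  malvidin-pigmented: (130 − 165.1875)² / 165.1875 = 7.4955
χ² = 1.7297 + 7.4955 = 9.2252 ≈ 9.225

9.225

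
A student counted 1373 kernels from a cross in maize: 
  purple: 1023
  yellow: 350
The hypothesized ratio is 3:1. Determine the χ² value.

Total ratio parts = 4. Expected numbers out of 1373:
  purple: 1373 × 3/4 = 1029.75
  yellow: 1373 × 1/4 = 343.25
χ² = Σ (O − E)² / E
  purple: (1023 − 1029.75)² / 1029.75 = 0.0442
  yellow: (350 − 343.25)² / 343.25 = 0.1327
χ² = 0.0442 + 0.1327 = 0.1769 ≈ 0.177

0.177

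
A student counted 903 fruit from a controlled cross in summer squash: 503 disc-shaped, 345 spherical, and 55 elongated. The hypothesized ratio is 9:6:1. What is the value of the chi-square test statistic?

Expected counts for N = 903 under a 9:6:1 ratio (total parts = 16):
  disc-shaped: 903 × 9/16 = 507.9375
  spherical: 903 × 6/16 = 338.625
  elongated: 903 × 1/16 = 56.4375
χ² = Σ (O − E)² / E
  disc-shaped: (503 − 507.9375)² / 507.9375 = 0.0480
  spherical: (345 − 338.625)² / 338.625 = 0.1200
  elongated: (55 − 56.4375)² / 56.4375 = 0.0366
χ² = 0.0480 + 0.1200 + 0.0366 = 0.2046 ≈ 0.205

0.205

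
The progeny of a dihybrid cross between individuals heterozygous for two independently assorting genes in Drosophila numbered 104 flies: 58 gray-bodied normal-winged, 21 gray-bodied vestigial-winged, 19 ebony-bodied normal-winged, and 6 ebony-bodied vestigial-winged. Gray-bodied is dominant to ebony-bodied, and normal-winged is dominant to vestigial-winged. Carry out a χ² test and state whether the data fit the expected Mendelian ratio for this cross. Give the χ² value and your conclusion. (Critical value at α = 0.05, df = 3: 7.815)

A dihybrid F₂ with independent assortment and complete dominance at both loci gives a 9:3:3:1 phenotypic ratio.
Total ratio parts = 16. Expected numbers out of 104:
  gray-bodied normal-winged: 104 × 9/16 = 58.5
  gray-bodied vestigial-winged: 104 × 3/16 = 19.5
  ebony-bodied normal-winged: 104 × 3/16 = 19.5
  ebony-bodied vestigial-winged: 104 × 1/16 = 6.5
χ² = Σ (O − E)² / E
  gray-bodied normal-winged: (58 − 58.5)² / 58.5 = 0.0043
  gray-bodied vestigial-winged: (21 − 19.5)² / 19.5 = 0.1154
  ebony-bodied normal-winged: (19 − 19.5)² / 19.5 = 0.0128
  ebony-bodied vestigial-winged: (6 − 6.5)² / 6.5 = 0.0385
χ² = 0.0043 + 0.1154 + 0.0128 + 0.0385 = 0.171
Degrees of freedom = 4 − 1 = 3; critical value at α = 0.05 is 7.815.
Since 0.171 < 7.815, we fail to reject the null hypothesis — the data are consistent with the 9:3:3:1 ratio.

0.171; consistent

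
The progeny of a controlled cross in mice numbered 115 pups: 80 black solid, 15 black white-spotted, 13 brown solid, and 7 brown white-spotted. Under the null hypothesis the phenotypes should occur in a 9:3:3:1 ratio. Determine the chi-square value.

Under the 9:3:3:1 hypothesis (Σ ratio = 16, N = 115):
  black solid: 115 × 9/16 = 64.6875
  black white-spotted: 115 × 3/16 = 21.5625
  brown solid: 115 × 3/16 = 21.5625
  brown white-spotted: 115 × 1/16 = 7.1875
χ² = Σ (O − E)² / E
  black solid: (80 − 64.6875)² / 64.6875 = 3.6247
  black white-spotted: (15 − 21.5625)² / 21.5625 = 1.9973
  brown solid: (13 − 21.5625)² / 21.5625 = 3.4002
  brown white-spotted: (7 − 7.1875)² / 7.1875 = 0.0049
χ² = 3.6247 + 1.9973 + 3.4002 + 0.0049 = 9.0271 ≈ 9.027

9.027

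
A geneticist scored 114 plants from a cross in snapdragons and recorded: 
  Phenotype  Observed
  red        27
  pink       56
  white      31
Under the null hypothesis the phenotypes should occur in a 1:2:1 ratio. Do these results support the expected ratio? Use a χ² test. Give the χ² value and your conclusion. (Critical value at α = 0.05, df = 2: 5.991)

The 1:2:1 ratio has 4 parts, so with N = 114 the expected counts are:
  red: 114 × 1/4 = 28.5
  pink: 114 × 2/4 = 57
  white: 114 × 1/4 = 28.5
χ² = Σ (O − E)² / E
  red: (27 − 28.5)² / 28.5 = 0.0789
  pink: (56 − 57)² / 57 = 0.0175
  white: (31 − 28.5)² / 28.5 = 0.2193
χ² = 0.0789 + 0.0175 + 0.2193 = 0.3157 ≈ 0.316
Degrees of freedom = 3 − 1 = 2; critical value at α = 0.05 is 5.991.
Since 0.316 < 5.991, we fail to reject the null hypothesis — the data are consistent with the 1:2:1 ratio.

0.316; consistent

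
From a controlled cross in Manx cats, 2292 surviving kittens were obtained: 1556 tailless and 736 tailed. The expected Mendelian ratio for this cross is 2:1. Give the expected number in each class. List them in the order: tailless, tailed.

1528, 764

The 2:1 ratio has 3 parts, so with N = 2292 the expected counts are:
  tailless: 2292 × 2/3 = 1528
  tailed: 2292 × 1/3 = 764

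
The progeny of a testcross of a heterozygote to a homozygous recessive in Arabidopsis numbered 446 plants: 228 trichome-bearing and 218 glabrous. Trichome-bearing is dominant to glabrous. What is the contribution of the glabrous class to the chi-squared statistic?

0.112

A testcross of a heterozygote (Aa × aa) gives a 1:1 phenotypic ratio.
Under the 1:1 hypothesis (Σ ratio = 2, N = 446):
  trichome-bearing: 446 × 1/2 = 223
  glabrous: 446 × 1/2 = 223
Contribution of glabrous: (218 − 223)² / 223 = 0.1121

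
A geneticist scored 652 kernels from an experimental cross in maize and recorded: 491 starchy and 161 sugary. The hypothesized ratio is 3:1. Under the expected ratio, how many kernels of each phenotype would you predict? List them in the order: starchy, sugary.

Under the 3:1 hypothesis (Σ ratio = 4, N = 652):
  starchy: 652 × 3/4 = 489
  sugary: 652 × 1/4 = 163

489, 163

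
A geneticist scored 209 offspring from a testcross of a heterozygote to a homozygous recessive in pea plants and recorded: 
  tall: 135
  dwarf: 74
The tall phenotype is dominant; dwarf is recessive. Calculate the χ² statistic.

A testcross of a heterozygote (Aa × aa) gives a 1:1 phenotypic ratio.
Expected counts for N = 209 under a 1:1 ratio (total parts = 2):
  tall: 209 × 1/2 = 104.5
  dwarf: 209 × 1/2 = 104.5
χ² = Σ (O − E)² / E
  tall: (135 − 104.5)² / 104.5 = 8.9019
  dwarf: (74 − 104.5)² / 104.5 = 8.9019
χ² = 8.9019 + 8.9019 = 17.8038 ≈ 17.804

17.804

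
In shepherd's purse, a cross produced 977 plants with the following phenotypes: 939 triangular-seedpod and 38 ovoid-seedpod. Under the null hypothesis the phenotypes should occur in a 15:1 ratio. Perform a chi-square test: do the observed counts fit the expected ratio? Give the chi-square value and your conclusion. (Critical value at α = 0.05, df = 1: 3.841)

Under the 15:1 hypothesis (Σ ratio = 16, N = 977):
  triangular-seedpod: 977 × 15/16 = 915.9375
  ovoid-seedpod: 977 × 1/16 = 61.0625
χ² = Σ (O − E)² / E
  triangular-seedpod: (939 − 915.9375)² / 915.9375 = 0.5807
  ovoid-seedpod: (38 − 61.0625)² / 61.0625 = 8.7104
χ² = 0.5807 + 8.7104 = 9.2911 ≈ 9.291
Degrees of freedom = 2 − 1 = 1; critical value at α = 0.05 is 3.841.
Since 9.291 > 3.841, we reject the null hypothesis — the data do not fit the 15:1 ratio.

9.291; not consistent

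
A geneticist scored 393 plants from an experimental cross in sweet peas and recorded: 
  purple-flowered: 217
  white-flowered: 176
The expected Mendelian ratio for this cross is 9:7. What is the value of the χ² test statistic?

Expected counts for N = 393 under a 9:7 ratio (total parts = 16):
  purple-flowered: 393 × 9/16 = 221.0625
  white-flowered: 393 × 7/16 = 171.9375
χ² = Σ (O − E)² / E
  purple-flowered: (217 − 221.0625)² / 221.0625 = 0.0747
  white-flowered: (176 − 171.9375)² / 171.9375 = 0.0960
χ² = 0.0747 + 0.0960 = 0.1707 ≈ 0.171

0.171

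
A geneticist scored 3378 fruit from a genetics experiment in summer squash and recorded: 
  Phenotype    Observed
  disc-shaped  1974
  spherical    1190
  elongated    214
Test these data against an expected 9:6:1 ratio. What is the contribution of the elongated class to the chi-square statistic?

0.039

The 9:6:1 ratio has 16 parts, so with N = 3378 the expected counts are:
  disc-shaped: 3378 × 9/16 = 1900.125
  spherical: 3378 × 6/16 = 1266.75
  elongated: 3378 × 1/16 = 211.125
Contribution of elongated: (214 − 211.125)² / 211.125 = 0.0392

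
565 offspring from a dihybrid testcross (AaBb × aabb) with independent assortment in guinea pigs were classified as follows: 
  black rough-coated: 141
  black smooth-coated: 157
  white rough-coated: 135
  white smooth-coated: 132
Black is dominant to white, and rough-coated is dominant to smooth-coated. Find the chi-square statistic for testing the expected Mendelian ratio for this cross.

2.639

A dihybrid testcross with independent assortment gives a 1:1:1:1 ratio.
Expected counts for N = 565 under a 1:1:1:1 ratio (total parts = 4):
  black rough-coated: 565 × 1/4 = 141.25
  black smooth-coated: 565 × 1/4 = 141.25
  white rough-coated: 565 × 1/4 = 141.25
  white smooth-coated: 565 × 1/4 = 141.25
χ² = Σ (O − E)² / E
  black rough-coated: (141 − 141.25)² / 141.25 = 0.0004
  black smooth-coated: (157 − 141.25)² / 141.25 = 1.7562
  white rough-coated: (135 − 141.25)² / 141.25 = 0.2765
  white smooth-coated: (132 − 141.25)² / 141.25 = 0.6058
χ² = 0.0004 + 1.7562 + 0.2765 + 0.6058 = 2.6389 ≈ 2.639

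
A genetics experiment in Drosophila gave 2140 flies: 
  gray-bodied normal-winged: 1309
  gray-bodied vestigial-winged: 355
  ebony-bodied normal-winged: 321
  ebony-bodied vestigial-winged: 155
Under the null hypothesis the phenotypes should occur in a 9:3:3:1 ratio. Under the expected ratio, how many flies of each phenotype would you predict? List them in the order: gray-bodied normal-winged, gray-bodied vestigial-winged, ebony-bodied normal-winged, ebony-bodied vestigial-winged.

The 9:3:3:1 ratio has 16 parts, so with N = 2140 the expected counts are:
  gray-bodied normal-winged: 2140 × 9/16 = 1203.75
  gray-bodied vestigial-winged: 2140 × 3/16 = 401.25
  ebony-bodied normal-winged: 2140 × 3/16 = 401.25
  ebony-bodied vestigial-winged: 2140 × 1/16 = 133.75

1203.75, 401.25, 401.25, 133.75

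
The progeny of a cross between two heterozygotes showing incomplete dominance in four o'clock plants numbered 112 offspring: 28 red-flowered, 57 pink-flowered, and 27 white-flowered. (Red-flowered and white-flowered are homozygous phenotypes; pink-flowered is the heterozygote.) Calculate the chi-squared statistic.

With incomplete dominance, a heterozygote × heterozygote cross gives a 1:2:1 phenotypic ratio.
The 1:2:1 ratio has 4 parts, so with N = 112 the expected counts are:
  red-flowered: 112 × 1/4 = 28
  pink-flowered: 112 × 2/4 = 56
  white-flowered: 112 × 1/4 = 28
χ² = Σ (O − E)² / E
  red-flowered: (28 − 28)² / 28 = 0.0000
  pink-flowered: (57 − 56)² / 56 = 0.0179
  white-flowered: (27 − 28)² / 28 = 0.0357
χ² = 0.0000 + 0.0179 + 0.0357 = 0.0536 ≈ 0.054

0.054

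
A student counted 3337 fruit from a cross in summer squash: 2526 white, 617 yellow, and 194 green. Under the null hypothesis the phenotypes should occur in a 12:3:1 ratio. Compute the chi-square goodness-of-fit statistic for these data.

Total ratio parts = 16. Expected numbers out of 3337:
  white: 3337 × 12/16 = 2502.75
  yellow: 3337 × 3/16 = 625.6875
  green: 3337 × 1/16 = 208.5625
χ² = Σ (O − E)² / E
  white: (2526 − 2502.75)² / 2502.75 = 0.2160
  yellow: (617 − 625.6875)² / 625.6875 = 0.1206
  green: (194 − 208.5625)² / 208.5625 = 1.0168
χ² = 0.2160 + 0.1206 + 1.0168 = 1.3534 ≈ 1.353

1.353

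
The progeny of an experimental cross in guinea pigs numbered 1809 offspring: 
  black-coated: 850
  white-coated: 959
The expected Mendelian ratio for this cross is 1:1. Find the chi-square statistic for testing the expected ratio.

6.568

The 1:1 ratio has 2 parts, so with N = 1809 the expected counts are:
  black-coated: 1809 × 1/2 = 904.5
  white-coated: 1809 × 1/2 = 904.5
χ² = Σ (O − E)² / E
  black-coated: (850 − 904.5)² / 904.5 = 3.2839
  white-coated: (959 − 904.5)² / 904.5 = 3.2839
χ² = 3.2839 + 3.2839 = 6.5678 ≈ 6.568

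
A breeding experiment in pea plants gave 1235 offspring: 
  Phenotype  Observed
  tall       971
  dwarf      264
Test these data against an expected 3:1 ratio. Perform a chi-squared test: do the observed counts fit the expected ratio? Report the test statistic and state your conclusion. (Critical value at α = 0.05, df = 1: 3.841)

8.648; not consistent

The 3:1 ratio has 4 parts, so with N = 1235 the expected counts are:
  tall: 1235 × 3/4 = 926.25
  dwarf: 1235 × 1/4 = 308.75
χ² = Σ (O − E)² / E
  tall: (971 − 926.25)² / 926.25 = 2.1620
  dwarf: (264 − 308.75)² / 308.75 = 6.4860
χ² = 2.1620 + 6.4860 = 8.648
Degrees of freedom = 2 − 1 = 1; critical value at α = 0.05 is 3.841.
Since 8.648 > 3.841, we reject the null hypothesis — the data do not fit the 3:1 ratio.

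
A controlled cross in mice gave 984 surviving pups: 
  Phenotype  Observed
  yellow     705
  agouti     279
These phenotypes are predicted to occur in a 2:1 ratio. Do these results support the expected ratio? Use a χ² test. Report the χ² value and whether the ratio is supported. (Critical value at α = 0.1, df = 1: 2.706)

Expected counts for N = 984 under a 2:1 ratio (total parts = 3):
  yellow: 984 × 2/3 = 656
  agouti: 984 × 1/3 = 328
χ² = Σ (O − E)² / E
  yellow: (705 − 656)² / 656 = 3.6601
  agouti: (279 − 328)² / 328 = 7.3201
χ² = 3.6601 + 7.3201 = 10.9802 ≈ 10.980
Degrees of freedom = 2 − 1 = 1; critical value at α = 0.1 is 2.706.
Since 10.980 > 2.706, we reject the null hypothesis — the data do not fit the 2:1 ratio.

10.980; not consistent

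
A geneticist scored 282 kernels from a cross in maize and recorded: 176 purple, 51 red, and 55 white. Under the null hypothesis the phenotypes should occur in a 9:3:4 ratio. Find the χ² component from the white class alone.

The 9:3:4 ratio has 16 parts, so with N = 282 the expected counts are:
  purple: 282 × 9/16 = 158.625
  red: 282 × 3/16 = 52.875
  white: 282 × 4/16 = 70.5
Contribution of white: (55 − 70.5)² / 70.5 = 3.4078

3.408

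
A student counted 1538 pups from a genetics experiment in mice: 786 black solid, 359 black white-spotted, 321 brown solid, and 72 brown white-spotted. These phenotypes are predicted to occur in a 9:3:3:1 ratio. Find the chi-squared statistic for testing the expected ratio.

Expected counts for N = 1538 under a 9:3:3:1 ratio (total parts = 16):
  black solid: 1538 × 9/16 = 865.125
  black white-spotted: 1538 × 3/16 = 288.375
  brown solid: 1538 × 3/16 = 288.375
  brown white-spotted: 1538 × 1/16 = 96.125
χ² = Σ (O − E)² / E
  black solid: (786 − 865.125)² / 865.125 = 7.2368
  black white-spotted: (359 − 288.375)² / 288.375 = 17.2965
  brown solid: (321 − 288.375)² / 288.375 = 3.6910
  brown white-spotted: (72 − 96.125)² / 96.125 = 6.0548
χ² = 7.2368 + 17.2965 + 3.6910 + 6.0548 = 34.2791 ≈ 34.279

34.279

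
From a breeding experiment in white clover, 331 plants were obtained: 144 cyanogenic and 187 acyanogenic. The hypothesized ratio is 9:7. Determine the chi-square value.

Under the 9:7 hypothesis (Σ ratio = 16, N = 331):
  cyanogenic: 331 × 9/16 = 186.1875
  acyanogenic: 331 × 7/16 = 144.8125
χ² = Σ (O − E)² / E
  cyanogenic: (144 − 186.1875)² / 186.1875 = 9.5591
  acyanogenic: (187 − 144.8125)² / 144.8125 = 12.2903
χ² = 9.5591 + 12.2903 = 21.8494 ≈ 21.849

21.849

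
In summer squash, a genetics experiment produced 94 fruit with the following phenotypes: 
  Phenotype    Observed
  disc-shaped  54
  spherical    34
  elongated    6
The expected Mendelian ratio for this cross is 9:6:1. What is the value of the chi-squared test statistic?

The 9:6:1 ratio has 16 parts, so with N = 94 the expected counts are:
  disc-shaped: 94 × 9/16 = 52.875
  spherical: 94 × 6/16 = 35.25
  elongated: 94 × 1/16 = 5.875
χ² = Σ (O − E)² / E
  disc-shaped: (54 − 52.875)² / 52.875 = 0.0239
  spherical: (34 − 35.25)² / 35.25 = 0.0443
  elongated: (6 − 5.875)² / 5.875 = 0.0027
χ² = 0.0239 + 0.0443 + 0.0027 = 0.0709 ≈ 0.071

0.071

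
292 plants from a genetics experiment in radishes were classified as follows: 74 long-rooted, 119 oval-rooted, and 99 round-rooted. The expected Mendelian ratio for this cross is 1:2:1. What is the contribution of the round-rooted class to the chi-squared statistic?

Expected counts for N = 292 under a 1:2:1 ratio (total parts = 4):
  long-rooted: 292 × 1/4 = 73
  oval-rooted: 292 × 2/4 = 146
  round-rooted: 292 × 1/4 = 73
Contribution of round-rooted: (99 − 73)² / 73 = 9.2603

9.260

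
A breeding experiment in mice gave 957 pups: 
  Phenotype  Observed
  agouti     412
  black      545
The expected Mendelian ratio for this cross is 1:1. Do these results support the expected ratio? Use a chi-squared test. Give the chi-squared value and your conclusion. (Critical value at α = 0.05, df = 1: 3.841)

Under the 1:1 hypothesis (Σ ratio = 2, N = 957):
  agouti: 957 × 1/2 = 478.5
  black: 957 × 1/2 = 478.5
χ² = Σ (O − E)² / E
  agouti: (412 − 478.5)² / 478.5 = 9.2419
  black: (545 − 478.5)² / 478.5 = 9.2419
χ² = 9.2419 + 9.2419 = 18.4838 ≈ 18.484
Degrees of freedom = 2 − 1 = 1; critical value at α = 0.05 is 3.841.
Since 18.484 > 3.841, we reject the null hypothesis — the data do not fit the 1:1 ratio.

18.484; not consistent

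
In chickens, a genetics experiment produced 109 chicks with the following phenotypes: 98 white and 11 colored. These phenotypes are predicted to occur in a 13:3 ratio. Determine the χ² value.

5.364

The 13:3 ratio has 16 parts, so with N = 109 the expected counts are:
  white: 109 × 13/16 = 88.5625
  colored: 109 × 3/16 = 20.4375
χ² = Σ (O − E)² / E
  white: (98 − 88.5625)² / 88.5625 = 1.0057
  colored: (11 − 20.4375)² / 20.4375 = 4.3580
χ² = 1.0057 + 4.3580 = 5.3637 ≈ 5.364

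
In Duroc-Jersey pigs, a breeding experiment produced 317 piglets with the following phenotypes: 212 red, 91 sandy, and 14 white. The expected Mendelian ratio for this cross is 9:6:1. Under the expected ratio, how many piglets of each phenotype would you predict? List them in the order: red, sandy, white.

178.3125, 118.875, 19.8125

Total ratio parts = 16. Expected numbers out of 317:
  red: 317 × 9/16 = 178.3125
  sandy: 317 × 6/16 = 118.875
  white: 317 × 1/16 = 19.8125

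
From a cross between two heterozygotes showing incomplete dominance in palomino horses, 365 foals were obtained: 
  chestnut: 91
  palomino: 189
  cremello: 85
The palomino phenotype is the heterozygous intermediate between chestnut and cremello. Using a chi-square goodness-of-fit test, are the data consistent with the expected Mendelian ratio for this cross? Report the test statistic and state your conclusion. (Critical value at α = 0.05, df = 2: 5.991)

With incomplete dominance, a heterozygote × heterozygote cross gives a 1:2:1 phenotypic ratio.
Total ratio parts = 4. Expected numbers out of 365:
  chestnut: 365 × 1/4 = 91.25
  palomino: 365 × 2/4 = 182.5
  cremello: 365 × 1/4 = 91.25
χ² = Σ (O − E)² / E
  chestnut: (91 − 91.25)² / 91.25 = 0.0007
  palomino: (189 − 182.5)² / 182.5 = 0.2315
  cremello: (85 − 91.25)² / 91.25 = 0.4281
χ² = 0.0007 + 0.2315 + 0.4281 = 0.6603 ≈ 0.660
Degrees of freedom = 3 − 1 = 2; critical value at α = 0.05 is 5.991.
Since 0.660 < 5.991, we fail to reject the null hypothesis — the data are consistent with the 1:2:1 ratio.

0.660; consistent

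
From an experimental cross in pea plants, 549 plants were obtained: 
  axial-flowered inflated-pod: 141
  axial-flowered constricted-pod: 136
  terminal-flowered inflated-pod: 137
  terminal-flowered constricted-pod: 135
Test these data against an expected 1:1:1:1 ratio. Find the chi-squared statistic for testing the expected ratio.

0.151

Expected counts for N = 549 under a 1:1:1:1 ratio (total parts = 4):
  axial-flowered inflated-pod: 549 × 1/4 = 137.25
  axial-flowered constricted-pod: 549 × 1/4 = 137.25
  terminal-flowered inflated-pod: 549 × 1/4 = 137.25
  terminal-flowered constricted-pod: 549 × 1/4 = 137.25
χ² = Σ (O − E)² / E
  axial-flowered inflated-pod: (141 − 137.25)² / 137.25 = 0.1025
  axial-flowered constricted-pod: (136 − 137.25)² / 137.25 = 0.0114
  terminal-flowered inflated-pod: (137 − 137.25)² / 137.25 = 0.0005
  terminal-flowered constricted-pod: (135 − 137.25)² / 137.25 = 0.0369
χ² = 0.1025 + 0.0114 + 0.0005 + 0.0369 = 0.1513 ≈ 0.151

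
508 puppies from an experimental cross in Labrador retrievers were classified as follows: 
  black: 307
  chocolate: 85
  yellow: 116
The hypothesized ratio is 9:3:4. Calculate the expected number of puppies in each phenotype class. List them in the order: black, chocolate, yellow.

Total ratio parts = 16. Expected numbers out of 508:
  black: 508 × 9/16 = 285.75
  chocolate: 508 × 3/16 = 95.25
  yellow: 508 × 4/16 = 127

285.75, 95.25, 127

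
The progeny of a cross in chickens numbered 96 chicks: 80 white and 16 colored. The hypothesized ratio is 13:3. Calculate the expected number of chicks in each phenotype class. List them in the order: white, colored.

Expected counts for N = 96 under a 13:3 ratio (total parts = 16):
  white: 96 × 13/16 = 78
  colored: 96 × 3/16 = 18

78, 18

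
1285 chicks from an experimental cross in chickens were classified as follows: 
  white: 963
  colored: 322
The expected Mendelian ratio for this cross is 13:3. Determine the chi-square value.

The 13:3 ratio has 16 parts, so with N = 1285 the expected counts are:
  white: 1285 × 13/16 = 1044.0625
  colored: 1285 × 3/16 = 240.9375
χ² = Σ (O − E)² / E
  white: (963 − 1044.0625)² / 1044.0625 = 6.2938
  colored: (322 − 240.9375)² / 240.9375 = 27.2732
χ² = 6.2938 + 27.2732 = 33.567

33.567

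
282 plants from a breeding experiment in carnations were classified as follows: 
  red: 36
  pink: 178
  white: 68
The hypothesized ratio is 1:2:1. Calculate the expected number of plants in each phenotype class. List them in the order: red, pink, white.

70.5, 141, 70.5

Total ratio parts = 4. Expected numbers out of 282:
  red: 282 × 1/4 = 70.5
  pink: 282 × 2/4 = 141
  white: 282 × 1/4 = 70.5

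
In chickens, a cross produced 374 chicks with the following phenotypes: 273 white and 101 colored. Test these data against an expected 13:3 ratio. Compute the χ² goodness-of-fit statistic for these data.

16.731

The 13:3 ratio has 16 parts, so with N = 374 the expected counts are:
  white: 374 × 13/16 = 303.875
  colored: 374 × 3/16 = 70.125
χ² = Σ (O − E)² / E
  white: (273 − 303.875)² / 303.875 = 3.1370
  colored: (101 − 70.125)² / 70.125 = 13.5938
χ² = 3.1370 + 13.5938 = 16.7308 ≈ 16.731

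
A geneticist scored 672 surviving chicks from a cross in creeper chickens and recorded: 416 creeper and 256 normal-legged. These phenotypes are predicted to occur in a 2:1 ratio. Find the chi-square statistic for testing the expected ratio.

6.857

Expected counts for N = 672 under a 2:1 ratio (total parts = 3):
  creeper: 672 × 2/3 = 448
  normal-legged: 672 × 1/3 = 224
χ² = Σ (O − E)² / E
  creeper: (416 − 448)² / 448 = 2.2857
  normal-legged: (256 − 224)² / 224 = 4.5714
χ² = 2.2857 + 4.5714 = 6.8571 ≈ 6.857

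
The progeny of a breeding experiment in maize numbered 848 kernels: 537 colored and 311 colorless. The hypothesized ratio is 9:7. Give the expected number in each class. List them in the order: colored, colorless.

477, 371

Expected counts for N = 848 under a 9:7 ratio (total parts = 16):
  colored: 848 × 9/16 = 477
  colorless: 848 × 7/16 = 371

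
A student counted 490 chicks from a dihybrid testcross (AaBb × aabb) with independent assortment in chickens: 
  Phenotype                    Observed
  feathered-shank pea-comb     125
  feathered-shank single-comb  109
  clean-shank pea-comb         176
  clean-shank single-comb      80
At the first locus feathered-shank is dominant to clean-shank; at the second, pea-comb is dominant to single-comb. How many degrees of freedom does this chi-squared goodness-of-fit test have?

A dihybrid testcross with independent assortment gives a 1:1:1:1 ratio.
A goodness-of-fit test with 4 phenotype classes has df = 4 − 1 = 3.

3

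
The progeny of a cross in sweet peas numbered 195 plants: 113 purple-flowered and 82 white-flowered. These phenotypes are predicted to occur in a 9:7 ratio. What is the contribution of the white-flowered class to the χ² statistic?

0.129

The 9:7 ratio has 16 parts, so with N = 195 the expected counts are:
  purple-flowered: 195 × 9/16 = 109.6875
  white-flowered: 195 × 7/16 = 85.3125
Contribution of white-flowered: (82 − 85.3125)² / 85.3125 = 0.1286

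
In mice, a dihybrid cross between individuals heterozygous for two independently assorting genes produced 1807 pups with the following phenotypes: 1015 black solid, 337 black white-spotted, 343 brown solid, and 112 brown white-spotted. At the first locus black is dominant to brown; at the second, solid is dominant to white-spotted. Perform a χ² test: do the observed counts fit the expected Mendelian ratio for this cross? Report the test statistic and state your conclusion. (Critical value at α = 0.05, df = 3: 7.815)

0.071; consistent

A dihybrid F₂ with independent assortment and complete dominance at both loci gives a 9:3:3:1 phenotypic ratio.
The 9:3:3:1 ratio has 16 parts, so with N = 1807 the expected counts are:
  black solid: 1807 × 9/16 = 1016.4375
  black white-spotted: 1807 × 3/16 = 338.8125
  brown solid: 1807 × 3/16 = 338.8125
  brown white-spotted: 1807 × 1/16 = 112.9375
χ² = Σ (O − E)² / E
  black solid: (1015 − 1016.4375)² / 1016.4375 = 0.0020
  black white-spotted: (337 − 338.8125)² / 338.8125 = 0.0097
  brown solid: (343 − 338.8125)² / 338.8125 = 0.0518
  brown white-spotted: (112 − 112.9375)² / 112.9375 = 0.0078
χ² = 0.0020 + 0.0097 + 0.0518 + 0.0078 = 0.0713 ≈ 0.071
Degrees of freedom = 4 − 1 = 3; critical value at α = 0.05 is 7.815.
Since 0.071 < 7.815, we fail to reject the null hypothesis — the data are consistent with the 9:3:3:1 ratio.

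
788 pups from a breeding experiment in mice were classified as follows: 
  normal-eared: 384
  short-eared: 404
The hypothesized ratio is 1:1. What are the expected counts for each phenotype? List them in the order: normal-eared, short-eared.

394, 394

The 1:1 ratio has 2 parts, so with N = 788 the expected counts are:
  normal-eared: 788 × 1/2 = 394
  short-eared: 788 × 1/2 = 394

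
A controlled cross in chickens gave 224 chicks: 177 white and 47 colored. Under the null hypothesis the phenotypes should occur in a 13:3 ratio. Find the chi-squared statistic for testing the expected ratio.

0.733

Under the 13:3 hypothesis (Σ ratio = 16, N = 224):
  white: 224 × 13/16 = 182
  colored: 224 × 3/16 = 42
χ² = Σ (O − E)² / E
  white: (177 − 182)² / 182 = 0.1374
  colored: (47 − 42)² / 42 = 0.5952
χ² = 0.1374 + 0.5952 = 0.7326 ≈ 0.733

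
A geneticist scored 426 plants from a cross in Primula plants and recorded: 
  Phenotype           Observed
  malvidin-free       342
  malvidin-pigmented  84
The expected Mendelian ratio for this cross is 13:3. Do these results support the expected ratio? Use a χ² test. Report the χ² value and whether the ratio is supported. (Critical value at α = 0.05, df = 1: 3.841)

Under the 13:3 hypothesis (Σ ratio = 16, N = 426):
  malvidin-free: 426 × 13/16 = 346.125
  malvidin-pigmented: 426 × 3/16 = 79.875
χ² = Σ (O − E)² / E
  malvidin-free: (342 − 346.125)² / 346.125 = 0.0492
  malvidin-pigmented: (84 − 79.875)² / 79.875 = 0.2130
χ² = 0.0492 + 0.2130 = 0.2622 ≈ 0.262
Degrees of freedom = 2 − 1 = 1; critical value at α = 0.05 is 3.841.
Since 0.262 < 3.841, we fail to reject the null hypothesis — the data are consistent with the 13:3 ratio.

0.262; consistent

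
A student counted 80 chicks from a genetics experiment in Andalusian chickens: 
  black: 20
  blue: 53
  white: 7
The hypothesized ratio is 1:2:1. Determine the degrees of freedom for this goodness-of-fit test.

A goodness-of-fit test with 3 phenotype classes has df = 3 − 1 = 2.

2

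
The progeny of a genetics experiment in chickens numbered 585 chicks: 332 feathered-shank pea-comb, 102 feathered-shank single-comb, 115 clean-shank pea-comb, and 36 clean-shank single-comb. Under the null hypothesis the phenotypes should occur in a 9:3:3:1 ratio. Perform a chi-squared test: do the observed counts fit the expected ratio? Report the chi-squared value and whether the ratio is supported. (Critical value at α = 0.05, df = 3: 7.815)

Total ratio parts = 16. Expected numbers out of 585:
  feathered-shank pea-comb: 585 × 9/16 = 329.0625
  feathered-shank single-comb: 585 × 3/16 = 109.6875
  clean-shank pea-comb: 585 × 3/16 = 109.6875
  clean-shank single-comb: 585 × 1/16 = 36.5625
χ² = Σ (O − E)² / E
  feathered-shank pea-comb: (332 − 329.0625)² / 329.0625 = 0.0262
  feathered-shank single-comb: (102 − 109.6875)² / 109.6875 = 0.5388
  clean-shank pea-comb: (115 − 109.6875)² / 109.6875 = 0.2573
  clean-shank single-comb: (36 − 36.5625)² / 36.5625 = 0.0087
χ² = 0.0262 + 0.5388 + 0.2573 + 0.0087 = 0.831
Degrees of freedom = 4 − 1 = 3; critical value at α = 0.05 is 7.815.
Since 0.831 < 7.815, we fail to reject the null hypothesis — the data are consistent with the 9:3:3:1 ratio.

0.831; consistent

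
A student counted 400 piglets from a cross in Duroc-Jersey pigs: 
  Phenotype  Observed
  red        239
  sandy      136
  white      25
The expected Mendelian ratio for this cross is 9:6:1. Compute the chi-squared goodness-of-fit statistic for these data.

2.178

The 9:6:1 ratio has 16 parts, so with N = 400 the expected counts are:
  red: 400 × 9/16 = 225
  sandy: 400 × 6/16 = 150
  white: 400 × 1/16 = 25
χ² = Σ (O − E)² / E
  red: (239 − 225)² / 225 = 0.8711
  sandy: (136 − 150)² / 150 = 1.3067
  white: (25 − 25)² / 25 = 0.0000
χ² = 0.8711 + 1.3067 + 0.0000 = 2.1778 ≈ 2.178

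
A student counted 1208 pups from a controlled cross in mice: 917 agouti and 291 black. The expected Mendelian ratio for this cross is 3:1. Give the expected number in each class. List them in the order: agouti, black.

Total ratio parts = 4. Expected numbers out of 1208:
  agouti: 1208 × 3/4 = 906
  black: 1208 × 1/4 = 302

906, 302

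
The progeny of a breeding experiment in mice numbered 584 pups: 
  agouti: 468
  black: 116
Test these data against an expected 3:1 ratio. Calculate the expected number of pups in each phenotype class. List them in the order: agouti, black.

438, 146

Expected counts for N = 584 under a 3:1 ratio (total parts = 4):
  agouti: 584 × 3/4 = 438
  black: 584 × 1/4 = 146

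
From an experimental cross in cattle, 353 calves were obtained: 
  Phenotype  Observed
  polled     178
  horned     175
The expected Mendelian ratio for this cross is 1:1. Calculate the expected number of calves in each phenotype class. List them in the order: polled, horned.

The 1:1 ratio has 2 parts, so with N = 353 the expected counts are:
  polled: 353 × 1/2 = 176.5
  horned: 353 × 1/2 = 176.5

176.5, 176.5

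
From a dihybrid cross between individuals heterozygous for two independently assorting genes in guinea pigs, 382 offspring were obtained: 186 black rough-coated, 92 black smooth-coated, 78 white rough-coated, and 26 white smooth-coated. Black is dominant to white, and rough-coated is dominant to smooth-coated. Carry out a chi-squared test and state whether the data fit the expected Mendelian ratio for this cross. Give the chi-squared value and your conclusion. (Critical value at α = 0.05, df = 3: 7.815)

10.433; not consistent

A dihybrid F₂ with independent assortment and complete dominance at both loci gives a 9:3:3:1 phenotypic ratio.
Expected counts for N = 382 under a 9:3:3:1 ratio (total parts = 16):
  black rough-coated: 382 × 9/16 = 214.875
  black smooth-coated: 382 × 3/16 = 71.625
  white rough-coated: 382 × 3/16 = 71.625
  white smooth-coated: 382 × 1/16 = 23.875
χ² = Σ (O − E)² / E
  black rough-coated: (186 − 214.875)² / 214.875 = 3.8802
  black smooth-coated: (92 − 71.625)² / 71.625 = 5.7960
  white rough-coated: (78 − 71.625)² / 71.625 = 0.5674
  white smooth-coated: (26 − 23.875)² / 23.875 = 0.1891
χ² = 3.8802 + 5.7960 + 0.5674 + 0.1891 = 10.4327 ≈ 10.433
Degrees of freedom = 4 − 1 = 3; critical value at α = 0.05 is 7.815.
Since 10.433 > 7.815, we reject the null hypothesis — the data do not fit the 9:3:3:1 ratio.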